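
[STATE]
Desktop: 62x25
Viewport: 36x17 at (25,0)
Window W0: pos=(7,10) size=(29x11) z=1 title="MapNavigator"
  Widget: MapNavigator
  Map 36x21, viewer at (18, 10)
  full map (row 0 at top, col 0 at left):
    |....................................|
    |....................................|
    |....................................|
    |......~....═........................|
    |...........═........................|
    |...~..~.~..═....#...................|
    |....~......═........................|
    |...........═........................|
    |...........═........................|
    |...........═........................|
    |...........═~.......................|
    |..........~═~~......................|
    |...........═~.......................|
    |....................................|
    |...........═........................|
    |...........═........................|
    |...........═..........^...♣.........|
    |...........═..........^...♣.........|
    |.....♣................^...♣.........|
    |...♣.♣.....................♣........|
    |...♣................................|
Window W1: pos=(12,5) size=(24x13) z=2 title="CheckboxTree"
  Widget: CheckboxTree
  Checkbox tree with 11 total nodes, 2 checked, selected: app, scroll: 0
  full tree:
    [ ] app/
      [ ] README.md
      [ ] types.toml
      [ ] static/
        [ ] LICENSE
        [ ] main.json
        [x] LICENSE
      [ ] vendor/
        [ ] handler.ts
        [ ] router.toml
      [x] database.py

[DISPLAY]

                                    
                                    
                                    
                                    
                                    
━━━━━━━━━━┓                         
e         ┃                         
──────────┨                         
          ┃                         
E.md      ┃                         
.toml     ┃                         
c/        ┃                         
ENSE      ┃                         
n.json    ┃                         
ENSE      ┃                         
r/        ┃                         
dler.ts   ┃                         


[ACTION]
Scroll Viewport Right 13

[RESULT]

                                    
                                    
                                    
                                    
                                    
━━━━━━━━━┓                          
         ┃                          
─────────┨                          
         ┃                          
.md      ┃                          
toml     ┃                          
/        ┃                          
NSE      ┃                          
.json    ┃                          
NSE      ┃                          
/        ┃                          
ler.ts   ┃                          


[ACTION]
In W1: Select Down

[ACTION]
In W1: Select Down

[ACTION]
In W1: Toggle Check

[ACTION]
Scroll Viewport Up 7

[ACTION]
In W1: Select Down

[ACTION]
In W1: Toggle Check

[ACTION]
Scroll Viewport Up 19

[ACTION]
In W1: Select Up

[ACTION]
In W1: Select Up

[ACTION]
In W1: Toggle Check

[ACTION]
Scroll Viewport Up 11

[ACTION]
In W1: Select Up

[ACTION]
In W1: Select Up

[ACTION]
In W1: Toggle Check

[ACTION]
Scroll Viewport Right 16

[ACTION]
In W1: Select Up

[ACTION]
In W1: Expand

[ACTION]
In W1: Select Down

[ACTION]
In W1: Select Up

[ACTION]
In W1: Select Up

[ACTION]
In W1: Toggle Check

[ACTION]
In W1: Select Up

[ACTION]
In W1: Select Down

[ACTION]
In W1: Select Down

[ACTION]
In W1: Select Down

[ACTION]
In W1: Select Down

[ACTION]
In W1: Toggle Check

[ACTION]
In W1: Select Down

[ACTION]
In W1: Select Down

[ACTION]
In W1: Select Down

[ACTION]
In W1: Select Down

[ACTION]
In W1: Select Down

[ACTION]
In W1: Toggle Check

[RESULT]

                                    
                                    
                                    
                                    
                                    
━━━━━━━━━┓                          
         ┃                          
─────────┨                          
.md      ┃                          
toml     ┃                          
/        ┃                          
NSE      ┃                          
.json    ┃                          
NSE      ┃                          
/        ┃                          
ler.ts   ┃                          
er.toml  ┃                          


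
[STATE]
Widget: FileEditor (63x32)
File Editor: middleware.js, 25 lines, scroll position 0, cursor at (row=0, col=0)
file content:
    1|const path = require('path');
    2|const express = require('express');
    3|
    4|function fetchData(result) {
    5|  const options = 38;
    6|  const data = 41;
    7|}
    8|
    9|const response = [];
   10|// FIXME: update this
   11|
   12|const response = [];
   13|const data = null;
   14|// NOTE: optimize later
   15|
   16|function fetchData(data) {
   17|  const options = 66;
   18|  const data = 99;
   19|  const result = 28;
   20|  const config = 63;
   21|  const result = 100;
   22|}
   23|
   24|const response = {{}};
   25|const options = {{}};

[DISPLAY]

█onst path = require('path');                                 ▲
const express = require('express');                           █
                                                              ░
function fetchData(result) {                                  ░
  const options = 38;                                         ░
  const data = 41;                                            ░
}                                                             ░
                                                              ░
const response = [];                                          ░
// FIXME: update this                                         ░
                                                              ░
const response = [];                                          ░
const data = null;                                            ░
// NOTE: optimize later                                       ░
                                                              ░
function fetchData(data) {                                    ░
  const options = 66;                                         ░
  const data = 99;                                            ░
  const result = 28;                                          ░
  const config = 63;                                          ░
  const result = 100;                                         ░
}                                                             ░
                                                              ░
const response = {{}};                                        ░
const options = {{}};                                         ░
                                                              ░
                                                              ░
                                                              ░
                                                              ░
                                                              ░
                                                              ░
                                                              ▼


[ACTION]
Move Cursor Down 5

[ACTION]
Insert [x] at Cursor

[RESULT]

const path = require('path');                                 ▲
const express = require('express');                           █
                                                              ░
function fetchData(result) {                                  ░
  const options = 38;                                         ░
x█ const data = 41;                                           ░
}                                                             ░
                                                              ░
const response = [];                                          ░
// FIXME: update this                                         ░
                                                              ░
const response = [];                                          ░
const data = null;                                            ░
// NOTE: optimize later                                       ░
                                                              ░
function fetchData(data) {                                    ░
  const options = 66;                                         ░
  const data = 99;                                            ░
  const result = 28;                                          ░
  const config = 63;                                          ░
  const result = 100;                                         ░
}                                                             ░
                                                              ░
const response = {{}};                                        ░
const options = {{}};                                         ░
                                                              ░
                                                              ░
                                                              ░
                                                              ░
                                                              ░
                                                              ░
                                                              ▼


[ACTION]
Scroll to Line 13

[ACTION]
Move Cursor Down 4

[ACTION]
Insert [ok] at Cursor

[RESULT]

const path = require('path');                                 ▲
const express = require('express');                           █
                                                              ░
function fetchData(result) {                                  ░
  const options = 38;                                         ░
x  const data = 41;                                           ░
}                                                             ░
                                                              ░
const response = [];                                          ░
/ok█ FIXME: update this                                       ░
                                                              ░
const response = [];                                          ░
const data = null;                                            ░
// NOTE: optimize later                                       ░
                                                              ░
function fetchData(data) {                                    ░
  const options = 66;                                         ░
  const data = 99;                                            ░
  const result = 28;                                          ░
  const config = 63;                                          ░
  const result = 100;                                         ░
}                                                             ░
                                                              ░
const response = {{}};                                        ░
const options = {{}};                                         ░
                                                              ░
                                                              ░
                                                              ░
                                                              ░
                                                              ░
                                                              ░
                                                              ▼


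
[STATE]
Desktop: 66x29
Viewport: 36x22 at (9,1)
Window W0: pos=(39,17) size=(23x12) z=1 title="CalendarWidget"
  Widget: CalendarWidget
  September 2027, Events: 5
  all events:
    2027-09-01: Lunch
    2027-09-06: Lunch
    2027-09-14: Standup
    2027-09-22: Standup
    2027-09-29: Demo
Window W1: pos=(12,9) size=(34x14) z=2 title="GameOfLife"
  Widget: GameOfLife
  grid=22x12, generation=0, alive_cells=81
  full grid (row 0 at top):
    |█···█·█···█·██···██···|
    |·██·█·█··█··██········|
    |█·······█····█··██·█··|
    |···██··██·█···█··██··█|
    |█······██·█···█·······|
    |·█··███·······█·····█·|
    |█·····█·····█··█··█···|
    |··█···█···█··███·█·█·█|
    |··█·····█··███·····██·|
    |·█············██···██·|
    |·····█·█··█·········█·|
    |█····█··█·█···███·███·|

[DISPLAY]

                                    
                                    
                                    
                                    
                                    
                                    
                                    
                                    
   ┏━━━━━━━━━━━━━━━━━━━━━━━━━━━━━━━━
   ┃ GameOfLife                     
   ┠────────────────────────────────
   ┃Gen: 0                          
   ┃·██·█·█··█··██········          
   ┃█·······█····█··██·█··          
   ┃···██··██·█···█··██··█          
   ┃█······██·█···█·······          
   ┃·█··███·······█·····█·          
   ┃█·····█·····█··█··█···          
   ┃··█···█···█··███·█·█·█          
   ┃··█·····█··███·····██·          
   ┃·█············██···██·          
   ┗━━━━━━━━━━━━━━━━━━━━━━━━━━━━━━━━


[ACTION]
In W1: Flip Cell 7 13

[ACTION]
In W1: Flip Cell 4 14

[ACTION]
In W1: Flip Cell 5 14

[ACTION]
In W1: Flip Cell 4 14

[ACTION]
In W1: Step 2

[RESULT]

                                    
                                    
                                    
                                    
                                    
                                    
                                    
                                    
   ┏━━━━━━━━━━━━━━━━━━━━━━━━━━━━━━━━
   ┃ GameOfLife                     
   ┠────────────────────────────────
   ┃Gen: 2                          
   ┃█··█····█·██··█·██····          
   ┃█████···█···█·····█···          
   ┃··███·······█·····█···          
   ┃··············████····          
   ┃███··██········█···█··          
   ┃·██··█·█······█·█████·          
   ┃██····██····█·····██··          
   ┃·██········█····█···█·          
   ┃··········██··██·█··██          
   ┗━━━━━━━━━━━━━━━━━━━━━━━━━━━━━━━━


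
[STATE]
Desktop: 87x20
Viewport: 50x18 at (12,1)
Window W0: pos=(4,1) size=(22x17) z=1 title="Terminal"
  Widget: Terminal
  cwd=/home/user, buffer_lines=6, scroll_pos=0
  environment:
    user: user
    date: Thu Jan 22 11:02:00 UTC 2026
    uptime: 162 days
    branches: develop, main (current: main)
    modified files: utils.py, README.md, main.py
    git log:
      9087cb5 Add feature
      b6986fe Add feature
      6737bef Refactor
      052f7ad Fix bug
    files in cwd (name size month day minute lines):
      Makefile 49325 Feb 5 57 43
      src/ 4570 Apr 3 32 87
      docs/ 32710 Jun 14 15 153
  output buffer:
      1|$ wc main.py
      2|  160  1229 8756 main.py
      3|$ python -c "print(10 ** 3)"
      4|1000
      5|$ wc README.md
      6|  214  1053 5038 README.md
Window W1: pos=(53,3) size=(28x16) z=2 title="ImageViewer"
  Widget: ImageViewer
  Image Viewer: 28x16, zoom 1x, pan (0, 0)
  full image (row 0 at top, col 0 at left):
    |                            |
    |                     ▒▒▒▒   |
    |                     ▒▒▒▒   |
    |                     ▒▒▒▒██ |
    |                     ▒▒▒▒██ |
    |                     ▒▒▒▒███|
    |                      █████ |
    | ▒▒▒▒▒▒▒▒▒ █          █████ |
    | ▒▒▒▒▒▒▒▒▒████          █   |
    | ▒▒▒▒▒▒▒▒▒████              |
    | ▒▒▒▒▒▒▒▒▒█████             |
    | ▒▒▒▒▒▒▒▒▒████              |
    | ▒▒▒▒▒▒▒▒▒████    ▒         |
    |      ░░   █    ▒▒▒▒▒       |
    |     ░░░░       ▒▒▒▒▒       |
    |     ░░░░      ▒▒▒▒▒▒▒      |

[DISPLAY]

━━━━━━━━━━━━━┓                                    
al           ┃                                    
─────────────┨                           ┏━━━━━━━━
in.py        ┃                           ┃ ImageVi
1229 8756 mai┃                           ┠────────
n -c "print(1┃                           ┃        
             ┃                           ┃        
ADME.md      ┃                           ┃        
1053 5038 REA┃                           ┃        
             ┃                           ┃        
             ┃                           ┃        
             ┃                           ┃        
             ┃                           ┃ ▒▒▒▒▒▒▒
             ┃                           ┃ ▒▒▒▒▒▒▒
             ┃                           ┃ ▒▒▒▒▒▒▒
             ┃                           ┃ ▒▒▒▒▒▒▒
━━━━━━━━━━━━━┛                           ┃ ▒▒▒▒▒▒▒
                                         ┗━━━━━━━━


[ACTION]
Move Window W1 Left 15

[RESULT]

━━━━━━━━━━━━━┓                                    
al           ┃                                    
─────────────┨            ┏━━━━━━━━━━━━━━━━━━━━━━━
in.py        ┃            ┃ ImageViewer           
1229 8756 mai┃            ┠───────────────────────
n -c "print(1┃            ┃                       
             ┃            ┃                     ▒▒
ADME.md      ┃            ┃                     ▒▒
1053 5038 REA┃            ┃                     ▒▒
             ┃            ┃                     ▒▒
             ┃            ┃                     ▒▒
             ┃            ┃                      █
             ┃            ┃ ▒▒▒▒▒▒▒▒▒ █          █
             ┃            ┃ ▒▒▒▒▒▒▒▒▒████         
             ┃            ┃ ▒▒▒▒▒▒▒▒▒████         
             ┃            ┃ ▒▒▒▒▒▒▒▒▒█████        
━━━━━━━━━━━━━┛            ┃ ▒▒▒▒▒▒▒▒▒████         
                          ┗━━━━━━━━━━━━━━━━━━━━━━━


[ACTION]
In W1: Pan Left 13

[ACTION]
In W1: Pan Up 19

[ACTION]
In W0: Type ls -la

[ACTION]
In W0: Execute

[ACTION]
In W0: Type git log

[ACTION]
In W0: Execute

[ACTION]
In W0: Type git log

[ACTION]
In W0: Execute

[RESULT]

━━━━━━━━━━━━━┓                                    
al           ┃                                    
─────────────┨            ┏━━━━━━━━━━━━━━━━━━━━━━━
r-x  1 user g┃            ┃ ImageViewer           
r-x  1 user g┃            ┠───────────────────────
og           ┃            ┃                       
 Add feature ┃            ┃                     ▒▒
 Add feature ┃            ┃                     ▒▒
 Refactor    ┃            ┃                     ▒▒
 Fix bug     ┃            ┃                     ▒▒
og           ┃            ┃                     ▒▒
 Add feature ┃            ┃                      █
 Add feature ┃            ┃ ▒▒▒▒▒▒▒▒▒ █          █
 Refactor    ┃            ┃ ▒▒▒▒▒▒▒▒▒████         
 Fix bug     ┃            ┃ ▒▒▒▒▒▒▒▒▒████         
             ┃            ┃ ▒▒▒▒▒▒▒▒▒█████        
━━━━━━━━━━━━━┛            ┃ ▒▒▒▒▒▒▒▒▒████         
                          ┗━━━━━━━━━━━━━━━━━━━━━━━


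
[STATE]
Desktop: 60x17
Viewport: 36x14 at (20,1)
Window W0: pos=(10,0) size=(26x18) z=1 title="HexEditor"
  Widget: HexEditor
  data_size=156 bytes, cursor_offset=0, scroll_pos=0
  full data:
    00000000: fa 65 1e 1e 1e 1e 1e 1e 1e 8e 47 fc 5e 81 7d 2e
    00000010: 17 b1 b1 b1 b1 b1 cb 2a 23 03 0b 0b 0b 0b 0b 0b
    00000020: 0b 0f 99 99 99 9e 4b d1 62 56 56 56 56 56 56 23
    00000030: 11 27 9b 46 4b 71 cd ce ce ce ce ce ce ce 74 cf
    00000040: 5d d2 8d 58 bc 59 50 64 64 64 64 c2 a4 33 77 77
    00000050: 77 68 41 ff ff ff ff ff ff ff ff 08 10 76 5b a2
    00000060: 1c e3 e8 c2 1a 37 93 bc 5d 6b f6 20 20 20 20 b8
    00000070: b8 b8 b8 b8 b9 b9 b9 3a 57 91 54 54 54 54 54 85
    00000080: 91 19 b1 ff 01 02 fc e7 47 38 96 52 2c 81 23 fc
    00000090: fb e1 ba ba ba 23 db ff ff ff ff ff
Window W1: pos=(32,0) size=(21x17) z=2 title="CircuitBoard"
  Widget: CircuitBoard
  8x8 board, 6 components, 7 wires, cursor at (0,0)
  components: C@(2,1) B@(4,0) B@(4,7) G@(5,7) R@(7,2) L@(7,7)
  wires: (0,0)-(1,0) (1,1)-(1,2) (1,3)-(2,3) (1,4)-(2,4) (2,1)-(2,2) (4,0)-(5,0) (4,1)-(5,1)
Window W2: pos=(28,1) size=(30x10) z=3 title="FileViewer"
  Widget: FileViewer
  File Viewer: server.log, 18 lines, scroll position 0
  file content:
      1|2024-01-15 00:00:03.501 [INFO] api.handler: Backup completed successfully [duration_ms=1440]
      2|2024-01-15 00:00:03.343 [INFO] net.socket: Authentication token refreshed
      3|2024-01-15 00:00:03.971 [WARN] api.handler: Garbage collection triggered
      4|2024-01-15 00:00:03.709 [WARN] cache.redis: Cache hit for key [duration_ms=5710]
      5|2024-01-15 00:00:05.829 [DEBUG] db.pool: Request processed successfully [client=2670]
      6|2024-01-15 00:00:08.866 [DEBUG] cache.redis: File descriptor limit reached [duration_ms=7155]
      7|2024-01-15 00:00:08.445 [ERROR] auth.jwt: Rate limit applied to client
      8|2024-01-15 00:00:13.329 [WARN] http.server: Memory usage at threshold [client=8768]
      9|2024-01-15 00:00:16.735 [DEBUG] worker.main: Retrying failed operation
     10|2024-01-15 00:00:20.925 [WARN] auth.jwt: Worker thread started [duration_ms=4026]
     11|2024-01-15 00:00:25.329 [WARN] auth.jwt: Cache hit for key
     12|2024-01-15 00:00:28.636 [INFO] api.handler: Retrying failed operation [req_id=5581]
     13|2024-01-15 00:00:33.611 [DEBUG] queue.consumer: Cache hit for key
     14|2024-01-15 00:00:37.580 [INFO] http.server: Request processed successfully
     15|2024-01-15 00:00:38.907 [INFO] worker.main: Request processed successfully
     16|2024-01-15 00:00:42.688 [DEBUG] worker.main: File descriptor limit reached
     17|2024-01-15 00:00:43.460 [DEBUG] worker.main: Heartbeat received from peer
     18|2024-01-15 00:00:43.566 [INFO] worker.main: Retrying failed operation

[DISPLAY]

r       ┏━━━━━━━━━━━━━━━━━━━━━━━━━━━
────────┃ FileViewer                
 FA 65 1┠───────────────────────────
 17 b1 b┃2024-01-15 00:00:03.501 [IN
 0b 0f 9┃2024-01-15 00:00:03.343 [IN
 11 27 9┃2024-01-15 00:00:03.971 [WA
 5d d2 8┃2024-01-15 00:00:03.709 [WA
 77 68 4┃2024-01-15 00:00:05.829 [DE
 1c e3 e┃2024-01-15 00:00:08.866 [DE
 b8 b8 b┗━━━━━━━━━━━━━━━━━━━━━━━━━━━
 91 19 b1 ff┃                   ┃   
 fb e1 ba ba┃4   B   ·          ┃   
            ┃    │   │          ┃   
            ┃5   ·   ·          ┃   


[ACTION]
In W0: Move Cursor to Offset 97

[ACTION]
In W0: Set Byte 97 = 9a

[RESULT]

r       ┏━━━━━━━━━━━━━━━━━━━━━━━━━━━
────────┃ FileViewer                
 fa 65 1┠───────────────────────────
 17 b1 b┃2024-01-15 00:00:03.501 [IN
 0b 0f 9┃2024-01-15 00:00:03.343 [IN
 11 27 9┃2024-01-15 00:00:03.971 [WA
 5d d2 8┃2024-01-15 00:00:03.709 [WA
 77 68 4┃2024-01-15 00:00:05.829 [DE
 1c 9A e┃2024-01-15 00:00:08.866 [DE
 b8 b8 b┗━━━━━━━━━━━━━━━━━━━━━━━━━━━
 91 19 b1 ff┃                   ┃   
 fb e1 ba ba┃4   B   ·          ┃   
            ┃    │   │          ┃   
            ┃5   ·   ·          ┃   


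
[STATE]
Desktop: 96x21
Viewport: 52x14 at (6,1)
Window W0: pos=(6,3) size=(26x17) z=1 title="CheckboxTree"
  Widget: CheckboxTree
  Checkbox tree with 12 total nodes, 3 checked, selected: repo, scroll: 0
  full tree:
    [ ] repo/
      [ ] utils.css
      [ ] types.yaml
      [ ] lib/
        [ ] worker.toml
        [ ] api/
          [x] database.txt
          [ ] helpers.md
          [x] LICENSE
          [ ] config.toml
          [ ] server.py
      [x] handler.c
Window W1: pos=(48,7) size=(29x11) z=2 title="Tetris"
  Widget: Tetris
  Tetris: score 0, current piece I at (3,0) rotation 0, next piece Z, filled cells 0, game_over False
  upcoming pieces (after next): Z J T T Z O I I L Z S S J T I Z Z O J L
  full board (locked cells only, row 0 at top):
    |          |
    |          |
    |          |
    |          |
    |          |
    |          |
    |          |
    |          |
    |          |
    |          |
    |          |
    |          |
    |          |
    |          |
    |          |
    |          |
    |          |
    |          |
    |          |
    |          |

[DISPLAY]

                                                    
                                                    
┏━━━━━━━━━━━━━━━━━━━━━━━━┓                          
┃ CheckboxTree           ┃                          
┠────────────────────────┨                          
┃>[-] repo/              ┃                          
┃   [ ] utils.css        ┃                ┏━━━━━━━━━
┃   [ ] types.yaml       ┃                ┃ Tetris  
┃   [-] lib/             ┃                ┠─────────
┃     [ ] worker.toml    ┃                ┃         
┃     [-] api/           ┃                ┃         
┃       [x] database.txt ┃                ┃         
┃       [ ] helpers.md   ┃                ┃         
┃       [x] LICENSE      ┃                ┃         


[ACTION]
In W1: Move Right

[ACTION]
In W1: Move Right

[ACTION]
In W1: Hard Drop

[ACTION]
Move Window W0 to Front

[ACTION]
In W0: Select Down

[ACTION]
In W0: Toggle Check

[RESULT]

                                                    
                                                    
┏━━━━━━━━━━━━━━━━━━━━━━━━┓                          
┃ CheckboxTree           ┃                          
┠────────────────────────┨                          
┃ [-] repo/              ┃                          
┃>  [x] utils.css        ┃                ┏━━━━━━━━━
┃   [ ] types.yaml       ┃                ┃ Tetris  
┃   [-] lib/             ┃                ┠─────────
┃     [ ] worker.toml    ┃                ┃         
┃     [-] api/           ┃                ┃         
┃       [x] database.txt ┃                ┃         
┃       [ ] helpers.md   ┃                ┃         
┃       [x] LICENSE      ┃                ┃         


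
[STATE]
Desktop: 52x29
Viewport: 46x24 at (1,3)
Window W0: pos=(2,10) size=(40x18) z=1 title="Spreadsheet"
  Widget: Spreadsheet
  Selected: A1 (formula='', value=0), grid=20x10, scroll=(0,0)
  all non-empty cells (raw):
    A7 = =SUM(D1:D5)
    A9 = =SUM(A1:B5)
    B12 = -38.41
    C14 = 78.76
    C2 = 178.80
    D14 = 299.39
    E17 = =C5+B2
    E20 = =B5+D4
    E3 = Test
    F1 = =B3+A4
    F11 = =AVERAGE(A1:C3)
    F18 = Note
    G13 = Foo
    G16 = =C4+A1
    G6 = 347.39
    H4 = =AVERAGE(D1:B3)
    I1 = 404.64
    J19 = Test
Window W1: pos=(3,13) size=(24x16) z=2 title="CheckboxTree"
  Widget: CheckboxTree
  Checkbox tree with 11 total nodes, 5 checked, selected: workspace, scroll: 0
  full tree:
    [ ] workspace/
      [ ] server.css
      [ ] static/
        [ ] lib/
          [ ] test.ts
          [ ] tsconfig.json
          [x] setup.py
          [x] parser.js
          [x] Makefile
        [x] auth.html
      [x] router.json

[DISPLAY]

                                              
                                              
                                              
                                              
                                              
                                              
                                              
 ┏━━━━━━━━━━━━━━━━━━━━━━━━━━━━━━━━━━━━━━┓     
 ┃ Spreadsheet                          ┃     
 ┠──────────────────────────────────────┨     
 ┃┏━━━━━━━━━━━━━━━━━━━━━━┓              ┃     
 ┃┃ CheckboxTree         ┃       D      ┃     
 ┃┠──────────────────────┨--------------┃     
 ┃┃>[-] workspace/       ┃   0       0  ┃     
 ┃┃   [ ] server.css     ┃8.80       0  ┃     
 ┃┃   [-] static/        ┃   0       0Te┃     
 ┃┃     [-] lib/         ┃   0       0  ┃     
 ┃┃       [ ] test.ts    ┃   0       0  ┃     
 ┃┃       [ ] tsconfig.js┃   0       0  ┃     
 ┃┃       [x] setup.py   ┃   0       0  ┃     
 ┃┃       [x] parser.js  ┃   0       0  ┃     
 ┃┃       [x] Makefile   ┃   0       0  ┃     
 ┃┃     [x] auth.html    ┃   0       0  ┃     
 ┃┃   [x] router.json    ┃   0       0  ┃     


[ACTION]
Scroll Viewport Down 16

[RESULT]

                                              
                                              
                                              
                                              
                                              
 ┏━━━━━━━━━━━━━━━━━━━━━━━━━━━━━━━━━━━━━━┓     
 ┃ Spreadsheet                          ┃     
 ┠──────────────────────────────────────┨     
 ┃┏━━━━━━━━━━━━━━━━━━━━━━┓              ┃     
 ┃┃ CheckboxTree         ┃       D      ┃     
 ┃┠──────────────────────┨--------------┃     
 ┃┃>[-] workspace/       ┃   0       0  ┃     
 ┃┃   [ ] server.css     ┃8.80       0  ┃     
 ┃┃   [-] static/        ┃   0       0Te┃     
 ┃┃     [-] lib/         ┃   0       0  ┃     
 ┃┃       [ ] test.ts    ┃   0       0  ┃     
 ┃┃       [ ] tsconfig.js┃   0       0  ┃     
 ┃┃       [x] setup.py   ┃   0       0  ┃     
 ┃┃       [x] parser.js  ┃   0       0  ┃     
 ┃┃       [x] Makefile   ┃   0       0  ┃     
 ┃┃     [x] auth.html    ┃   0       0  ┃     
 ┃┃   [x] router.json    ┃   0       0  ┃     
 ┗┃                      ┃━━━━━━━━━━━━━━┛     
  ┗━━━━━━━━━━━━━━━━━━━━━━┛                    


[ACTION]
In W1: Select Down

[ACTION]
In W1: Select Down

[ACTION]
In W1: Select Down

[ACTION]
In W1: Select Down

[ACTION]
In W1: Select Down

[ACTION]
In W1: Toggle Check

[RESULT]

                                              
                                              
                                              
                                              
                                              
 ┏━━━━━━━━━━━━━━━━━━━━━━━━━━━━━━━━━━━━━━┓     
 ┃ Spreadsheet                          ┃     
 ┠──────────────────────────────────────┨     
 ┃┏━━━━━━━━━━━━━━━━━━━━━━┓              ┃     
 ┃┃ CheckboxTree         ┃       D      ┃     
 ┃┠──────────────────────┨--------------┃     
 ┃┃ [-] workspace/       ┃   0       0  ┃     
 ┃┃   [ ] server.css     ┃8.80       0  ┃     
 ┃┃   [-] static/        ┃   0       0Te┃     
 ┃┃     [-] lib/         ┃   0       0  ┃     
 ┃┃       [ ] test.ts    ┃   0       0  ┃     
 ┃┃>      [x] tsconfig.js┃   0       0  ┃     
 ┃┃       [x] setup.py   ┃   0       0  ┃     
 ┃┃       [x] parser.js  ┃   0       0  ┃     
 ┃┃       [x] Makefile   ┃   0       0  ┃     
 ┃┃     [x] auth.html    ┃   0       0  ┃     
 ┃┃   [x] router.json    ┃   0       0  ┃     
 ┗┃                      ┃━━━━━━━━━━━━━━┛     
  ┗━━━━━━━━━━━━━━━━━━━━━━┛                    


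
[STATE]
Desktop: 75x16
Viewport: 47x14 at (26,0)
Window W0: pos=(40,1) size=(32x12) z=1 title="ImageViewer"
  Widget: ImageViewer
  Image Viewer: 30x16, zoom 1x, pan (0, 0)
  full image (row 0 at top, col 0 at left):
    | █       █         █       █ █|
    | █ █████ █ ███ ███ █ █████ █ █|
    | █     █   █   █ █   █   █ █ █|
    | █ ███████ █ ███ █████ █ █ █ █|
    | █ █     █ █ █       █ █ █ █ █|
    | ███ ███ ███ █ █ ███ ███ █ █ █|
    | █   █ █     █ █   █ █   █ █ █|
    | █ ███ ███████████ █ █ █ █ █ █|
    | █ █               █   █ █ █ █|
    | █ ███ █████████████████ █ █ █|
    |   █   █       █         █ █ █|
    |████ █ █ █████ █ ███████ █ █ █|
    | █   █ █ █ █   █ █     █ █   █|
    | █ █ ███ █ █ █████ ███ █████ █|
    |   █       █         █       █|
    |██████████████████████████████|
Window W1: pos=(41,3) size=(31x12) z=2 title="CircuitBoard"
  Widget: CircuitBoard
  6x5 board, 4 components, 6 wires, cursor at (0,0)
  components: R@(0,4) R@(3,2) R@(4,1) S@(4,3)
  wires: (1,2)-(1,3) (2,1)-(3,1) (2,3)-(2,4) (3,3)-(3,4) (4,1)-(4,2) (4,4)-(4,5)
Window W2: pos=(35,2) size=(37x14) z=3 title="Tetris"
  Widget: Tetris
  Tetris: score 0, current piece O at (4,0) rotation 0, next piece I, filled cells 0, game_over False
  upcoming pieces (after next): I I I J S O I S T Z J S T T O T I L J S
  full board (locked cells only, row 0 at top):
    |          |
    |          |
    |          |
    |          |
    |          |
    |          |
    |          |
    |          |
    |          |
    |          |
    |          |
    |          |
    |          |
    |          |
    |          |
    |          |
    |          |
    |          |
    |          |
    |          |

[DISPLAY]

                                               
              ┏━━━━━━━━━━━━━━━━━━━━━━━━━━━━━━┓ 
         ┏━━━━━━━━━━━━━━━━━━━━━━━━━━━━━━━━━━━┓ 
         ┃ Tetris                            ┃ 
         ┠───────────────────────────────────┨ 
         ┃          │Next:                   ┃ 
         ┃          │████                    ┃ 
         ┃          │                        ┃ 
         ┃          │                        ┃ 
         ┃          │                        ┃ 
         ┃          │                        ┃ 
         ┃          │Score:                  ┃ 
         ┃          │0                       ┃ 
         ┃          │                        ┃ 


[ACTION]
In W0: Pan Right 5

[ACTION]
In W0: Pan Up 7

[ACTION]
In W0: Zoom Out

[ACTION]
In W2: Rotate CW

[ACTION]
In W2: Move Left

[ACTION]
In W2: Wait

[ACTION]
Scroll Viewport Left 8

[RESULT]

                                               
                      ┏━━━━━━━━━━━━━━━━━━━━━━━━
                 ┏━━━━━━━━━━━━━━━━━━━━━━━━━━━━━
                 ┃ Tetris                      
                 ┠─────────────────────────────
                 ┃          │Next:             
                 ┃          │████              
                 ┃          │                  
                 ┃          │                  
                 ┃          │                  
                 ┃          │                  
                 ┃          │Score:            
                 ┃          │0                 
                 ┃          │                  


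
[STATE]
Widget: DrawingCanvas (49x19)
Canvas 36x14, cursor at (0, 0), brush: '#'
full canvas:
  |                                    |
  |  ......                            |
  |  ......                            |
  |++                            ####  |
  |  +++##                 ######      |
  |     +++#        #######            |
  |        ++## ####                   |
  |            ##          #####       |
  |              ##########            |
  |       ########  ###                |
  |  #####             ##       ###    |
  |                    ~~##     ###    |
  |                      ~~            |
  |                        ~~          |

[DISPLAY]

+                                                
  ......                                         
  ......                                         
++                            ####               
  +++##                 ######                   
     +++#        #######                         
        ++## ####                                
            ##          #####                    
              ##########                         
       ########  ###                             
  #####             ##       ###                 
                    ~~##     ###                 
                      ~~                         
                        ~~                       
                                                 
                                                 
                                                 
                                                 
                                                 


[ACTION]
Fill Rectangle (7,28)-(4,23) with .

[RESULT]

+                                                
  ......                                         
  ......                                         
++                            ####               
  +++##                ......#                   
     +++#        ######......                    
        ++## ####      ......                    
            ##         ......                    
              ##########                         
       ########  ###                             
  #####             ##       ###                 
                    ~~##     ###                 
                      ~~                         
                        ~~                       
                                                 
                                                 
                                                 
                                                 
                                                 


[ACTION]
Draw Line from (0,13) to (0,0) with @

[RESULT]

@@@@@@@@@@@@@@                                   
  ......                                         
  ......                                         
++                            ####               
  +++##                ......#                   
     +++#        ######......                    
        ++## ####      ......                    
            ##         ......                    
              ##########                         
       ########  ###                             
  #####             ##       ###                 
                    ~~##     ###                 
                      ~~                         
                        ~~                       
                                                 
                                                 
                                                 
                                                 
                                                 
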